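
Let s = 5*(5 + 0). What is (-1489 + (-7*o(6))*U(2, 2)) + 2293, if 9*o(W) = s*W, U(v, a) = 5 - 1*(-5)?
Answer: -1088/3 ≈ -362.67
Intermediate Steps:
s = 25 (s = 5*5 = 25)
U(v, a) = 10 (U(v, a) = 5 + 5 = 10)
o(W) = 25*W/9 (o(W) = (25*W)/9 = 25*W/9)
(-1489 + (-7*o(6))*U(2, 2)) + 2293 = (-1489 - 175*6/9*10) + 2293 = (-1489 - 7*50/3*10) + 2293 = (-1489 - 350/3*10) + 2293 = (-1489 - 3500/3) + 2293 = -7967/3 + 2293 = -1088/3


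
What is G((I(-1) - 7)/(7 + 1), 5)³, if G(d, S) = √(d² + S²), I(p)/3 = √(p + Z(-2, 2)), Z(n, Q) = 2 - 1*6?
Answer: (1600 + (7 - 3*I*√5)²)^(3/2)/512 ≈ 125.31 - 11.021*I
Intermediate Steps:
Z(n, Q) = -4 (Z(n, Q) = 2 - 6 = -4)
I(p) = 3*√(-4 + p) (I(p) = 3*√(p - 4) = 3*√(-4 + p))
G(d, S) = √(S² + d²)
G((I(-1) - 7)/(7 + 1), 5)³ = (√(5² + ((3*√(-4 - 1) - 7)/(7 + 1))²))³ = (√(25 + ((3*√(-5) - 7)/8)²))³ = (√(25 + ((3*(I*√5) - 7)*(⅛))²))³ = (√(25 + ((3*I*√5 - 7)*(⅛))²))³ = (√(25 + ((-7 + 3*I*√5)*(⅛))²))³ = (√(25 + (-7/8 + 3*I*√5/8)²))³ = (25 + (-7/8 + 3*I*√5/8)²)^(3/2)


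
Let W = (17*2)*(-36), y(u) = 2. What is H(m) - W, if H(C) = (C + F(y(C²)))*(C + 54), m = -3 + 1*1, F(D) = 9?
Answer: 1588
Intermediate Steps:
W = -1224 (W = 34*(-36) = -1224)
m = -2 (m = -3 + 1 = -2)
H(C) = (9 + C)*(54 + C) (H(C) = (C + 9)*(C + 54) = (9 + C)*(54 + C))
H(m) - W = (486 + (-2)² + 63*(-2)) - 1*(-1224) = (486 + 4 - 126) + 1224 = 364 + 1224 = 1588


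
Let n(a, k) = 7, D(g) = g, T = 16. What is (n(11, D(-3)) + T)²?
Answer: 529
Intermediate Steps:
(n(11, D(-3)) + T)² = (7 + 16)² = 23² = 529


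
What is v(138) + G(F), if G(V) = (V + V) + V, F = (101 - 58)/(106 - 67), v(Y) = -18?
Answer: -191/13 ≈ -14.692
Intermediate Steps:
F = 43/39 ≈ 1.1026
G(V) = 3*V (G(V) = 2*V + V = 3*V)
v(138) + G(F) = -18 + 3*(43/39) = -18 + 43/13 = -191/13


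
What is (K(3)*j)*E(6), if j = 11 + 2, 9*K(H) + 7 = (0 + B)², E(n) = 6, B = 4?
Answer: 78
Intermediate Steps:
K(H) = 1 (K(H) = -7/9 + (0 + 4)²/9 = -7/9 + (⅑)*4² = -7/9 + (⅑)*16 = -7/9 + 16/9 = 1)
j = 13
(K(3)*j)*E(6) = (1*13)*6 = 13*6 = 78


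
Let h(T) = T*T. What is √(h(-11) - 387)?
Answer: I*√266 ≈ 16.31*I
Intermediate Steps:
h(T) = T²
√(h(-11) - 387) = √((-11)² - 387) = √(121 - 387) = √(-266) = I*√266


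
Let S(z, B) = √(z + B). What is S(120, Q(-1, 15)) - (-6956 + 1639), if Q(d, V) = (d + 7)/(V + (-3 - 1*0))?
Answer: 5317 + √482/2 ≈ 5328.0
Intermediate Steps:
Q(d, V) = (7 + d)/(-3 + V) (Q(d, V) = (7 + d)/(V + (-3 + 0)) = (7 + d)/(V - 3) = (7 + d)/(-3 + V))
S(z, B) = √(B + z)
S(120, Q(-1, 15)) - (-6956 + 1639) = √((7 - 1)/(-3 + 15) + 120) - (-6956 + 1639) = √(6/12 + 120) - 1*(-5317) = √((1/12)*6 + 120) + 5317 = √(½ + 120) + 5317 = √(241/2) + 5317 = √482/2 + 5317 = 5317 + √482/2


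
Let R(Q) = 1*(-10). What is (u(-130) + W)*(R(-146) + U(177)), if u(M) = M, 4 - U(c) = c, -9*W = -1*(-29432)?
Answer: 1866722/3 ≈ 6.2224e+5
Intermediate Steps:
W = -29432/9 (W = -(-1)*(-29432)/9 = -⅑*29432 = -29432/9 ≈ -3270.2)
U(c) = 4 - c
R(Q) = -10
(u(-130) + W)*(R(-146) + U(177)) = (-130 - 29432/9)*(-10 + (4 - 1*177)) = -30602*(-10 + (4 - 177))/9 = -30602*(-10 - 173)/9 = -30602/9*(-183) = 1866722/3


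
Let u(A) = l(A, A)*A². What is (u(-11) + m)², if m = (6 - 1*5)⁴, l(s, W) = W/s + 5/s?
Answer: 4489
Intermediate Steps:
l(s, W) = 5/s + W/s
m = 1 (m = (6 - 5)⁴ = 1⁴ = 1)
u(A) = A*(5 + A) (u(A) = ((5 + A)/A)*A² = A*(5 + A))
(u(-11) + m)² = (-11*(5 - 11) + 1)² = (-11*(-6) + 1)² = (66 + 1)² = 67² = 4489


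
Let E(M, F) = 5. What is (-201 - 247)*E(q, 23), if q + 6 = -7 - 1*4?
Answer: -2240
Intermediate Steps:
q = -17 (q = -6 + (-7 - 1*4) = -6 + (-7 - 4) = -6 - 11 = -17)
(-201 - 247)*E(q, 23) = (-201 - 247)*5 = -448*5 = -2240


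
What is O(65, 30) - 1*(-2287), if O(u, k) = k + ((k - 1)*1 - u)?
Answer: 2281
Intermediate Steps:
O(u, k) = -1 - u + 2*k (O(u, k) = k + ((-1 + k)*1 - u) = k + ((-1 + k) - u) = k + (-1 + k - u) = -1 - u + 2*k)
O(65, 30) - 1*(-2287) = (-1 - 1*65 + 2*30) - 1*(-2287) = (-1 - 65 + 60) + 2287 = -6 + 2287 = 2281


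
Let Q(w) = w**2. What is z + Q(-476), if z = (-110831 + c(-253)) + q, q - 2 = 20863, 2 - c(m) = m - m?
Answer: 136612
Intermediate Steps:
c(m) = 2 (c(m) = 2 - (m - m) = 2 - 1*0 = 2 + 0 = 2)
q = 20865 (q = 2 + 20863 = 20865)
z = -89964 (z = (-110831 + 2) + 20865 = -110829 + 20865 = -89964)
z + Q(-476) = -89964 + (-476)**2 = -89964 + 226576 = 136612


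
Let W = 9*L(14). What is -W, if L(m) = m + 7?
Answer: -189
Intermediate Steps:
L(m) = 7 + m
W = 189 (W = 9*(7 + 14) = 9*21 = 189)
-W = -1*189 = -189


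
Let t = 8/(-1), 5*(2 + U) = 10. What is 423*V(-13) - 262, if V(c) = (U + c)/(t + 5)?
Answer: 1571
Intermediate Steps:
U = 0 (U = -2 + (⅕)*10 = -2 + 2 = 0)
t = -8 (t = 8*(-1) = -8)
V(c) = -c/3 (V(c) = (0 + c)/(-8 + 5) = c/(-3) = c*(-⅓) = -c/3)
423*V(-13) - 262 = 423*(-⅓*(-13)) - 262 = 423*(13/3) - 262 = 1833 - 262 = 1571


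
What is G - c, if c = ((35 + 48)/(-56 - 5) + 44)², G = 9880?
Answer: 29998279/3721 ≈ 8061.9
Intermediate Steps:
c = 6765201/3721 (c = (83/(-61) + 44)² = (83*(-1/61) + 44)² = (-83/61 + 44)² = (2601/61)² = 6765201/3721 ≈ 1818.1)
G - c = 9880 - 1*6765201/3721 = 9880 - 6765201/3721 = 29998279/3721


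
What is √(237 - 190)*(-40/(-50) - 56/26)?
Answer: -88*√47/65 ≈ -9.2815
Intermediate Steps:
√(237 - 190)*(-40/(-50) - 56/26) = √47*(-40*(-1/50) - 56*1/26) = √47*(⅘ - 28/13) = √47*(-88/65) = -88*√47/65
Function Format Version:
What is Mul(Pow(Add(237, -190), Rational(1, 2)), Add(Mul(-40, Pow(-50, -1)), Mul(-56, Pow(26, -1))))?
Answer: Mul(Rational(-88, 65), Pow(47, Rational(1, 2))) ≈ -9.2815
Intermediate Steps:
Mul(Pow(Add(237, -190), Rational(1, 2)), Add(Mul(-40, Pow(-50, -1)), Mul(-56, Pow(26, -1)))) = Mul(Pow(47, Rational(1, 2)), Add(Mul(-40, Rational(-1, 50)), Mul(-56, Rational(1, 26)))) = Mul(Pow(47, Rational(1, 2)), Add(Rational(4, 5), Rational(-28, 13))) = Mul(Pow(47, Rational(1, 2)), Rational(-88, 65)) = Mul(Rational(-88, 65), Pow(47, Rational(1, 2)))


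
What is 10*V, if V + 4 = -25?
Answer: -290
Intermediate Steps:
V = -29 (V = -4 - 25 = -29)
10*V = 10*(-29) = -290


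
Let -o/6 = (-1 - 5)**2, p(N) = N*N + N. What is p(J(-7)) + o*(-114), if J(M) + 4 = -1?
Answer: 24644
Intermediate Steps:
J(M) = -5 (J(M) = -4 - 1 = -5)
p(N) = N + N**2 (p(N) = N**2 + N = N + N**2)
o = -216 (o = -6*(-1 - 5)**2 = -6*(-6)**2 = -6*36 = -216)
p(J(-7)) + o*(-114) = -5*(1 - 5) - 216*(-114) = -5*(-4) + 24624 = 20 + 24624 = 24644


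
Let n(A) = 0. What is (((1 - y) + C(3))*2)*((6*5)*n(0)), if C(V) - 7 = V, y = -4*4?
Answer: 0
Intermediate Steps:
y = -16
C(V) = 7 + V
(((1 - y) + C(3))*2)*((6*5)*n(0)) = (((1 - 1*(-16)) + (7 + 3))*2)*((6*5)*0) = (((1 + 16) + 10)*2)*(30*0) = ((17 + 10)*2)*0 = (27*2)*0 = 54*0 = 0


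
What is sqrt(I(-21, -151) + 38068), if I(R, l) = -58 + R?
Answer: 9*sqrt(469) ≈ 194.91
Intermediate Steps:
sqrt(I(-21, -151) + 38068) = sqrt((-58 - 21) + 38068) = sqrt(-79 + 38068) = sqrt(37989) = 9*sqrt(469)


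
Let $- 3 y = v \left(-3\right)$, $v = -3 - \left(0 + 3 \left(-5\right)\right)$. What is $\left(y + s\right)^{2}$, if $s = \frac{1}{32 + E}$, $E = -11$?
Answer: $\frac{64009}{441} \approx 145.15$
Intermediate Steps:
$v = 12$ ($v = -3 - \left(0 - 15\right) = -3 - -15 = -3 + 15 = 12$)
$y = 12$ ($y = - \frac{12 \left(-3\right)}{3} = \left(- \frac{1}{3}\right) \left(-36\right) = 12$)
$s = \frac{1}{21}$ ($s = \frac{1}{32 - 11} = \frac{1}{21} \approx 0.047619$)
$\left(y + s\right)^{2} = \left(12 + \frac{1}{21}\right)^{2} = \left(\frac{253}{21}\right)^{2} = \frac{64009}{441}$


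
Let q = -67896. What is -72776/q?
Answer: 9097/8487 ≈ 1.0719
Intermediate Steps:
-72776/q = -72776/(-67896) = -72776*(-1/67896) = 9097/8487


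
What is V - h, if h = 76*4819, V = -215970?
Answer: -582214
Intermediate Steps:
h = 366244
V - h = -215970 - 1*366244 = -215970 - 366244 = -582214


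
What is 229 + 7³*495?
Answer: 170014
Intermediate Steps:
229 + 7³*495 = 229 + 343*495 = 229 + 169785 = 170014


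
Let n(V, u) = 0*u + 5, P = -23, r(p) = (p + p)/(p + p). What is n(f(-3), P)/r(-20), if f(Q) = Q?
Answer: 5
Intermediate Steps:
r(p) = 1 (r(p) = (2*p)/((2*p)) = (2*p)*(1/(2*p)) = 1)
n(V, u) = 5 (n(V, u) = 0 + 5 = 5)
n(f(-3), P)/r(-20) = 5/1 = 5*1 = 5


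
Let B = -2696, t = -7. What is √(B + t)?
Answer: I*√2703 ≈ 51.99*I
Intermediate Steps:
√(B + t) = √(-2696 - 7) = √(-2703) = I*√2703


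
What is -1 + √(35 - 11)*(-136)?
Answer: -1 - 272*√6 ≈ -667.26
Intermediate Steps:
-1 + √(35 - 11)*(-136) = -1 + √24*(-136) = -1 + (2*√6)*(-136) = -1 - 272*√6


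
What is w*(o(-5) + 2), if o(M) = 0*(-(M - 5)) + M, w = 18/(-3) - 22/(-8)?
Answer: 39/4 ≈ 9.7500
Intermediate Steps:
w = -13/4 (w = 18*(-⅓) - 22*(-⅛) = -6 + 11/4 = -13/4 ≈ -3.2500)
o(M) = M (o(M) = 0*(-(-5 + M)) + M = 0*(5 - M) + M = 0 + M = M)
w*(o(-5) + 2) = -13*(-5 + 2)/4 = -13/4*(-3) = 39/4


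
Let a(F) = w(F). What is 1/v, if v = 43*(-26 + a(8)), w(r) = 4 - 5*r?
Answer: -1/2666 ≈ -0.00037509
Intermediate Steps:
w(r) = 4 - 5*r
a(F) = 4 - 5*F
v = -2666 (v = 43*(-26 + (4 - 5*8)) = 43*(-26 + (4 - 40)) = 43*(-26 - 36) = 43*(-62) = -2666)
1/v = 1/(-2666) = -1/2666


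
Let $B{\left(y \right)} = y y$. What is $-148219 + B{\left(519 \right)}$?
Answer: $121142$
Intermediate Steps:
$B{\left(y \right)} = y^{2}$
$-148219 + B{\left(519 \right)} = -148219 + 519^{2} = -148219 + 269361 = 121142$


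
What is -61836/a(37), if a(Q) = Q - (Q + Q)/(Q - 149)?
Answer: -1154272/703 ≈ -1641.9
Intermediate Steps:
a(Q) = Q - 2*Q/(-149 + Q)
-61836/a(37) = -61836*(-149 + 37)/(37*(-151 + 37)) = -61836/(37*(-114)/(-112)) = -61836/(37*(-1/112)*(-114)) = -61836/2109/56 = -61836*56/2109 = -1154272/703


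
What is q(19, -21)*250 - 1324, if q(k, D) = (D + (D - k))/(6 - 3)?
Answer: -19222/3 ≈ -6407.3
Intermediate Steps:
q(k, D) = -k/3 + 2*D/3 (q(k, D) = (-k + 2*D)/3 = (-k + 2*D)*(⅓) = -k/3 + 2*D/3)
q(19, -21)*250 - 1324 = (-⅓*19 + (⅔)*(-21))*250 - 1324 = (-19/3 - 14)*250 - 1324 = -61/3*250 - 1324 = -15250/3 - 1324 = -19222/3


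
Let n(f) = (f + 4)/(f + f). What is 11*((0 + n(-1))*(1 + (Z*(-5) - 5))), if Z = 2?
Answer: 231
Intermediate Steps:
n(f) = (4 + f)/(2*f) (n(f) = (4 + f)/((2*f)) = (4 + f)*(1/(2*f)) = (4 + f)/(2*f))
11*((0 + n(-1))*(1 + (Z*(-5) - 5))) = 11*((0 + (½)*(4 - 1)/(-1))*(1 + (2*(-5) - 5))) = 11*((0 + (½)*(-1)*3)*(1 + (-10 - 5))) = 11*((0 - 3/2)*(1 - 15)) = 11*(-3/2*(-14)) = 11*21 = 231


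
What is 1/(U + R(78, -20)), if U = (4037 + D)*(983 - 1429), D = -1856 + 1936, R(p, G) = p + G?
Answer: -1/1836124 ≈ -5.4463e-7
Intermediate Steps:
R(p, G) = G + p
D = 80
U = -1836182 (U = (4037 + 80)*(983 - 1429) = 4117*(-446) = -1836182)
1/(U + R(78, -20)) = 1/(-1836182 + (-20 + 78)) = 1/(-1836182 + 58) = 1/(-1836124) = -1/1836124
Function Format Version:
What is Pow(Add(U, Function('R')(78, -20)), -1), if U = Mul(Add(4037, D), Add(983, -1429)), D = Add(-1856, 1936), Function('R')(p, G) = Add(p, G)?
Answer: Rational(-1, 1836124) ≈ -5.4463e-7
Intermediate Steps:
Function('R')(p, G) = Add(G, p)
D = 80
U = -1836182 (U = Mul(Add(4037, 80), Add(983, -1429)) = Mul(4117, -446) = -1836182)
Pow(Add(U, Function('R')(78, -20)), -1) = Pow(Add(-1836182, Add(-20, 78)), -1) = Pow(Add(-1836182, 58), -1) = Pow(-1836124, -1) = Rational(-1, 1836124)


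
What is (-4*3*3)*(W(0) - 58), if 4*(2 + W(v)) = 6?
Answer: 2106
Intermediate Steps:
W(v) = -½ (W(v) = -2 + (¼)*6 = -2 + 3/2 = -½)
(-4*3*3)*(W(0) - 58) = (-4*3*3)*(-½ - 58) = -12*3*(-117/2) = -36*(-117/2) = 2106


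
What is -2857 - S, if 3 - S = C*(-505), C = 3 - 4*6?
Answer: 7745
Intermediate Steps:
C = -21 (C = 3 - 24 = -21)
S = -10602 (S = 3 - (-21)*(-505) = 3 - 1*10605 = 3 - 10605 = -10602)
-2857 - S = -2857 - 1*(-10602) = -2857 + 10602 = 7745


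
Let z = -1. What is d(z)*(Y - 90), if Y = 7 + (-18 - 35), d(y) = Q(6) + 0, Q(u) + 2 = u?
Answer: -544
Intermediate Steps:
Q(u) = -2 + u
d(y) = 4 (d(y) = (-2 + 6) + 0 = 4 + 0 = 4)
Y = -46 (Y = 7 - 53 = -46)
d(z)*(Y - 90) = 4*(-46 - 90) = 4*(-136) = -544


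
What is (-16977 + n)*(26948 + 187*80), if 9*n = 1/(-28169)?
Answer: -180373122362344/253521 ≈ -7.1147e+8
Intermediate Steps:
n = -1/253521 (n = (⅑)/(-28169) = (⅑)*(-1/28169) = -1/253521 ≈ -3.9444e-6)
(-16977 + n)*(26948 + 187*80) = (-16977 - 1/253521)*(26948 + 187*80) = -4304026018*(26948 + 14960)/253521 = -4304026018/253521*41908 = -180373122362344/253521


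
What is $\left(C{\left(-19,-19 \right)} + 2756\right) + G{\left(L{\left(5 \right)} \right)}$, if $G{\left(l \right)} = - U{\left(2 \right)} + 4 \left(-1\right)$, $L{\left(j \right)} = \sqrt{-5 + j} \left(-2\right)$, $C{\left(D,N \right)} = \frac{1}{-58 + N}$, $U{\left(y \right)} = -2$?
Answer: $\frac{212057}{77} \approx 2754.0$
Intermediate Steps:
$L{\left(j \right)} = - 2 \sqrt{-5 + j}$
$G{\left(l \right)} = -2$ ($G{\left(l \right)} = \left(-1\right) \left(-2\right) + 4 \left(-1\right) = 2 - 4 = -2$)
$\left(C{\left(-19,-19 \right)} + 2756\right) + G{\left(L{\left(5 \right)} \right)} = \left(\frac{1}{-58 - 19} + 2756\right) - 2 = \left(\frac{1}{-77} + 2756\right) - 2 = \left(- \frac{1}{77} + 2756\right) - 2 = \frac{212211}{77} - 2 = \frac{212057}{77}$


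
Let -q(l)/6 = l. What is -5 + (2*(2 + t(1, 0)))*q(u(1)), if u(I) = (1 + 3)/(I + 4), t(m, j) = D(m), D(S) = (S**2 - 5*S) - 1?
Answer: 119/5 ≈ 23.800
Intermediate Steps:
D(S) = -1 + S**2 - 5*S
t(m, j) = -1 + m**2 - 5*m
u(I) = 4/(4 + I)
q(l) = -6*l
-5 + (2*(2 + t(1, 0)))*q(u(1)) = -5 + (2*(2 + (-1 + 1**2 - 5*1)))*(-24/(4 + 1)) = -5 + (2*(2 + (-1 + 1 - 5)))*(-24/5) = -5 + (2*(2 - 5))*(-24/5) = -5 + (2*(-3))*(-6*4/5) = -5 - 6*(-24/5) = -5 + 144/5 = 119/5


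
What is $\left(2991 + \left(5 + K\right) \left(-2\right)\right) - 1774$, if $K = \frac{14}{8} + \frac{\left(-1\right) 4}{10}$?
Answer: $\frac{12043}{10} \approx 1204.3$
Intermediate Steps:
$K = \frac{27}{20}$ ($K = 14 \cdot \frac{1}{8} - \frac{2}{5} = \frac{7}{4} - \frac{2}{5} = \frac{27}{20} \approx 1.35$)
$\left(2991 + \left(5 + K\right) \left(-2\right)\right) - 1774 = \left(2991 + \left(5 + \frac{27}{20}\right) \left(-2\right)\right) - 1774 = \left(2991 + \frac{127}{20} \left(-2\right)\right) - 1774 = \left(2991 - \frac{127}{10}\right) - 1774 = \frac{29783}{10} - 1774 = \frac{12043}{10}$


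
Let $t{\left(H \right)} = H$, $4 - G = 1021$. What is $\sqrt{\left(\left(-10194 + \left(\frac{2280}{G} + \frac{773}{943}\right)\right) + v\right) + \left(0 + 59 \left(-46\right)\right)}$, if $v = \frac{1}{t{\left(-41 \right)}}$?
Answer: $\frac{i \sqrt{1319260033153842}}{319677} \approx 113.62 i$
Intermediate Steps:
$G = -1017$ ($G = 4 - 1021 = -1017$)
$v = - \frac{1}{41}$ ($v = \frac{1}{-41} = - \frac{1}{41} \approx -0.02439$)
$\sqrt{\left(\left(-10194 + \left(\frac{2280}{G} + \frac{773}{943}\right)\right) + v\right) + \left(0 + 59 \left(-46\right)\right)} = \sqrt{\left(\left(-10194 + \left(\frac{2280}{-1017} + \frac{773}{943}\right)\right) - \frac{1}{41}\right) + \left(0 + 59 \left(-46\right)\right)} = \sqrt{\left(\left(-10194 + \left(2280 \left(- \frac{1}{1017}\right) + 773 \cdot \frac{1}{943}\right)\right) - \frac{1}{41}\right) + \left(0 - 2714\right)} = \sqrt{\left(\left(-10194 + \left(- \frac{760}{339} + \frac{773}{943}\right)\right) - \frac{1}{41}\right) - 2714} = \sqrt{\left(\left(-10194 - \frac{454633}{319677}\right) - \frac{1}{41}\right) - 2714} = \sqrt{\left(- \frac{3259241971}{319677} - \frac{1}{41}\right) - 2714} = \sqrt{- \frac{3259249768}{319677} - 2714} = \sqrt{- \frac{4126853146}{319677}} = \frac{i \sqrt{1319260033153842}}{319677}$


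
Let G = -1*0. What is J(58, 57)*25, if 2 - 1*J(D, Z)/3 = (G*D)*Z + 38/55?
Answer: 1080/11 ≈ 98.182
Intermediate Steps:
G = 0
J(D, Z) = 216/55 (J(D, Z) = 6 - 3*((0*D)*Z + 38/55) = 6 - 3*(0*Z + 38*(1/55)) = 6 - 3*(0 + 38/55) = 6 - 3*38/55 = 6 - 114/55 = 216/55)
J(58, 57)*25 = (216/55)*25 = 1080/11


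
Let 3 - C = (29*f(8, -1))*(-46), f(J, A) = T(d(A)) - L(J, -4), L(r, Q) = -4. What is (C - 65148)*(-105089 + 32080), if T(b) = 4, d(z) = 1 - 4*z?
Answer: 3977019257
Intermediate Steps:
f(J, A) = 8 (f(J, A) = 4 - 1*(-4) = 4 + 4 = 8)
C = 10675 (C = 3 - 29*8*(-46) = 3 - 232*(-46) = 3 - 1*(-10672) = 3 + 10672 = 10675)
(C - 65148)*(-105089 + 32080) = (10675 - 65148)*(-105089 + 32080) = -54473*(-73009) = 3977019257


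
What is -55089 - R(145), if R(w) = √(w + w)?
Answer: -55089 - √290 ≈ -55106.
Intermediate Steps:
R(w) = √2*√w (R(w) = √(2*w) = √2*√w)
-55089 - R(145) = -55089 - √2*√145 = -55089 - √290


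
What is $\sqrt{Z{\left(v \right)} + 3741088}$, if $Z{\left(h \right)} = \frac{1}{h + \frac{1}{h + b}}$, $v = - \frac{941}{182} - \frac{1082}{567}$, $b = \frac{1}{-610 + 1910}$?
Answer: $\frac{13 \sqrt{6825625350189376380490997146}}{555284590499} \approx 1934.2$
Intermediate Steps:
$b = \frac{1}{1300} \approx 0.00076923$
$v = - \frac{104353}{14742}$ ($v = \left(-941\right) \frac{1}{182} - \frac{1082}{567} = - \frac{941}{182} - \frac{1082}{567} = - \frac{104353}{14742} \approx -7.0786$)
$Z{\left(h \right)} = \frac{1}{h + \frac{1}{\frac{1}{1300} + h}}$ ($Z{\left(h \right)} = \frac{1}{h + \frac{1}{h + \frac{1}{1300}}} = \frac{1}{h + \frac{1}{\frac{1}{1300} + h}}$)
$\sqrt{Z{\left(v \right)} + 3741088} = \sqrt{\frac{1 + 1300 \left(- \frac{104353}{14742}\right)}{1300 - \frac{104353}{14742} + 1300 \left(- \frac{104353}{14742}\right)^{2}} + 3741088} = \sqrt{\frac{1 - \frac{5217650}{567}}{1300 - \frac{104353}{14742} + 1300 \cdot \frac{10889548609}{217326564}} + 3741088} = \sqrt{\frac{1}{1300 - \frac{104353}{14742} + \frac{272238715225}{4179357}} \left(- \frac{5217083}{567}\right) + 3741088} = \sqrt{\frac{1}{\frac{555284590499}{8358714}} \left(- \frac{5217083}{567}\right) + 3741088} = \sqrt{\frac{8358714}{555284590499} \left(- \frac{5217083}{567}\right) + 3741088} = \sqrt{- \frac{76910237586}{555284590499} + 3741088} = \sqrt{\frac{2077368441190485326}{555284590499}} = \frac{13 \sqrt{6825625350189376380490997146}}{555284590499}$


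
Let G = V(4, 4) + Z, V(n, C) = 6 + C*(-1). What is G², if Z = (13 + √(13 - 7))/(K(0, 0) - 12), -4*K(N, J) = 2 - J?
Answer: 24/25 - 96*√6/625 ≈ 0.58376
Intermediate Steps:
K(N, J) = -½ + J/4 (K(N, J) = -(2 - J)/4 = -½ + J/4)
V(n, C) = 6 - C
Z = -26/25 - 2*√6/25 (Z = (13 + √(13 - 7))/((-½ + (¼)*0) - 12) = (13 + √6)/((-½ + 0) - 12) = (13 + √6)/(-½ - 12) = (13 + √6)/(-25/2) = (13 + √6)*(-2/25) = -26/25 - 2*√6/25 ≈ -1.2360)
G = 24/25 - 2*√6/25 (G = (6 - 1*4) + (-26/25 - 2*√6/25) = (6 - 4) + (-26/25 - 2*√6/25) = 2 + (-26/25 - 2*√6/25) = 24/25 - 2*√6/25 ≈ 0.76404)
G² = (24/25 - 2*√6/25)²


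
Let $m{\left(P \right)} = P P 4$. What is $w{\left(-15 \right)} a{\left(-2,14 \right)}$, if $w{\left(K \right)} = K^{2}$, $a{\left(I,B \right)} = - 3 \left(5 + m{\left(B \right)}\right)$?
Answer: $-532575$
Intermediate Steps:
$m{\left(P \right)} = 4 P^{2}$ ($m{\left(P \right)} = P^{2} \cdot 4 = 4 P^{2}$)
$a{\left(I,B \right)} = -15 - 12 B^{2}$ ($a{\left(I,B \right)} = - 3 \left(5 + 4 B^{2}\right) = -15 - 12 B^{2}$)
$w{\left(-15 \right)} a{\left(-2,14 \right)} = \left(-15\right)^{2} \left(-15 - 12 \cdot 14^{2}\right) = 225 \left(-15 - 2352\right) = 225 \left(-2367\right) = -532575$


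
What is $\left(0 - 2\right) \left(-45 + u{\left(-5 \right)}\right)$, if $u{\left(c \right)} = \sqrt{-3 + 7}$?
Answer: $86$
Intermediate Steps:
$u{\left(c \right)} = 2$ ($u{\left(c \right)} = \sqrt{4} = 2$)
$\left(0 - 2\right) \left(-45 + u{\left(-5 \right)}\right) = \left(0 - 2\right) \left(-45 + 2\right) = \left(0 - 2\right) \left(-43\right) = \left(-2\right) \left(-43\right) = 86$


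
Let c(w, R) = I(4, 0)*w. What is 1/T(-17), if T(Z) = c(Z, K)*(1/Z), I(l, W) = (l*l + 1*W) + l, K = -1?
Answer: 1/20 ≈ 0.050000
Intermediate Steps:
I(l, W) = W + l + l² (I(l, W) = (l² + W) + l = (W + l²) + l = W + l + l²)
c(w, R) = 20*w (c(w, R) = (0 + 4 + 4²)*w = (0 + 4 + 16)*w = 20*w)
T(Z) = 20 (T(Z) = (20*Z)*(1/Z) = (20*Z)/Z = 20)
1/T(-17) = 1/20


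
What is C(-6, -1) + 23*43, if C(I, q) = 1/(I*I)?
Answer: 35605/36 ≈ 989.03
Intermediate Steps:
C(I, q) = I⁻² (C(I, q) = 1/(I²) = I⁻²)
C(-6, -1) + 23*43 = (-6)⁻² + 23*43 = 1/36 + 989 = 35605/36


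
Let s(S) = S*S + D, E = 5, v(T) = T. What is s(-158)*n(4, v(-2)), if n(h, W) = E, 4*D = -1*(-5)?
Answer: 499305/4 ≈ 1.2483e+5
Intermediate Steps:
D = 5/4 (D = (-1*(-5))/4 = (¼)*5 = 5/4 ≈ 1.2500)
n(h, W) = 5
s(S) = 5/4 + S² (s(S) = S*S + 5/4 = S² + 5/4 = 5/4 + S²)
s(-158)*n(4, v(-2)) = (5/4 + (-158)²)*5 = (5/4 + 24964)*5 = (99861/4)*5 = 499305/4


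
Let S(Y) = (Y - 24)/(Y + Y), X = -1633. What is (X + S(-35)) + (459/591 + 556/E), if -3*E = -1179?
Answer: -8833550401/5419470 ≈ -1630.0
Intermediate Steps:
E = 393 (E = -⅓*(-1179) = 393)
S(Y) = (-24 + Y)/(2*Y) (S(Y) = (-24 + Y)/((2*Y)) = (-24 + Y)*(1/(2*Y)) = (-24 + Y)/(2*Y))
(X + S(-35)) + (459/591 + 556/E) = (-1633 + (½)*(-24 - 35)/(-35)) + (459/591 + 556/393) = (-1633 + (½)*(-1/35)*(-59)) + (459*(1/591) + 556*(1/393)) = (-1633 + 59/70) + (153/197 + 556/393) = -114251/70 + 169661/77421 = -8833550401/5419470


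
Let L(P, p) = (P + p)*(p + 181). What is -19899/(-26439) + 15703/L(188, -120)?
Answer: 165904223/36556324 ≈ 4.5383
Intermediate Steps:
L(P, p) = (181 + p)*(P + p) (L(P, p) = (P + p)*(181 + p) = (181 + p)*(P + p))
-19899/(-26439) + 15703/L(188, -120) = -19899/(-26439) + 15703/((-120)² + 181*188 + 181*(-120) + 188*(-120)) = -19899*(-1/26439) + 15703/(14400 + 34028 - 21720 - 22560) = 6633/8813 + 15703/4148 = 165904223/36556324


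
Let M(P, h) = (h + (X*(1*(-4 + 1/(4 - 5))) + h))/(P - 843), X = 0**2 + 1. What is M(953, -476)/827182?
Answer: -87/8271820 ≈ -1.0518e-5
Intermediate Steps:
X = 1 (X = 0 + 1 = 1)
M(P, h) = (-5 + 2*h)/(-843 + P) (M(P, h) = (h + (1*(1*(-4 + 1/(4 - 5))) + h))/(P - 843) = (h + (1*(1*(-4 + 1/(-1))) + h))/(-843 + P) = (h + (1*(1*(-4 - 1)) + h))/(-843 + P) = (h + (1*(1*(-5)) + h))/(-843 + P) = (h + (1*(-5) + h))/(-843 + P) = (h + (-5 + h))/(-843 + P) = (-5 + 2*h)/(-843 + P))
M(953, -476)/827182 = ((-5 + 2*(-476))/(-843 + 953))/827182 = ((-5 - 952)/110)*(1/827182) = ((1/110)*(-957))*(1/827182) = -87/10*1/827182 = -87/8271820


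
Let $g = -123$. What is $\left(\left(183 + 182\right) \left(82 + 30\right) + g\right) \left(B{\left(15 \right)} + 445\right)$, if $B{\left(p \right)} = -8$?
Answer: $17810809$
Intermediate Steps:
$\left(\left(183 + 182\right) \left(82 + 30\right) + g\right) \left(B{\left(15 \right)} + 445\right) = \left(\left(183 + 182\right) \left(82 + 30\right) - 123\right) \left(-8 + 445\right) = \left(365 \cdot 112 - 123\right) 437 = \left(40880 - 123\right) 437 = 40757 \cdot 437 = 17810809$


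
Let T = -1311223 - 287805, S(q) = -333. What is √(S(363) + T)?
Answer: I*√1599361 ≈ 1264.7*I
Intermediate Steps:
T = -1599028
√(S(363) + T) = √(-333 - 1599028) = √(-1599361) = I*√1599361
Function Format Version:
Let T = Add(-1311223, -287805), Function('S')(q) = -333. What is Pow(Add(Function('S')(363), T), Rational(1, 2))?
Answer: Mul(I, Pow(1599361, Rational(1, 2))) ≈ Mul(1264.7, I)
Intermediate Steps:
T = -1599028
Pow(Add(Function('S')(363), T), Rational(1, 2)) = Pow(Add(-333, -1599028), Rational(1, 2)) = Pow(-1599361, Rational(1, 2)) = Mul(I, Pow(1599361, Rational(1, 2)))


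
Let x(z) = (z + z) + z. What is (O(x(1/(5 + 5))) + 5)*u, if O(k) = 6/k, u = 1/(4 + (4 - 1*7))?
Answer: 25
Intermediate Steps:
x(z) = 3*z (x(z) = 2*z + z = 3*z)
u = 1 (u = 1/(4 + (4 - 7)) = 1/(4 - 3) = 1/1 = 1)
(O(x(1/(5 + 5))) + 5)*u = (6/((3/(5 + 5))) + 5)*1 = (6/((3/10)) + 5)*1 = (6/((3*(⅒))) + 5)*1 = (6/(3/10) + 5)*1 = (6*(10/3) + 5)*1 = (20 + 5)*1 = 25*1 = 25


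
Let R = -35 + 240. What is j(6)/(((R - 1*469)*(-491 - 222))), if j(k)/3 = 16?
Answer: 2/7843 ≈ 0.00025500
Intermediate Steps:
R = 205
j(k) = 48 (j(k) = 3*16 = 48)
j(6)/(((R - 1*469)*(-491 - 222))) = 48/(((205 - 1*469)*(-491 - 222))) = 48/(((205 - 469)*(-713))) = 48/((-264*(-713))) = 48/188232 = 48*(1/188232) = 2/7843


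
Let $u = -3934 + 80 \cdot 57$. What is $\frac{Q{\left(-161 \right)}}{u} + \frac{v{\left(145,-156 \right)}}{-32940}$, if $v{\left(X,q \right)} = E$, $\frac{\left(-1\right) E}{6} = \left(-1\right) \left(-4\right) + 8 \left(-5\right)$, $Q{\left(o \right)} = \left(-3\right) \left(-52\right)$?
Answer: $\frac{23164}{95465} \approx 0.24264$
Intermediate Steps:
$Q{\left(o \right)} = 156$
$E = 216$ ($E = - 6 \left(\left(-1\right) \left(-4\right) + 8 \left(-5\right)\right) = - 6 \left(4 - 40\right) = \left(-6\right) \left(-36\right) = 216$)
$v{\left(X,q \right)} = 216$
$u = 626$ ($u = -3934 + 4560 = 626$)
$\frac{Q{\left(-161 \right)}}{u} + \frac{v{\left(145,-156 \right)}}{-32940} = \frac{156}{626} + \frac{216}{-32940} = 156 \cdot \frac{1}{626} + 216 \left(- \frac{1}{32940}\right) = \frac{78}{313} - \frac{2}{305} = \frac{23164}{95465}$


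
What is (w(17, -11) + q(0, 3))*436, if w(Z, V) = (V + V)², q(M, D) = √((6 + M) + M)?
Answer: 211024 + 436*√6 ≈ 2.1209e+5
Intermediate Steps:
q(M, D) = √(6 + 2*M)
w(Z, V) = 4*V² (w(Z, V) = (2*V)² = 4*V²)
(w(17, -11) + q(0, 3))*436 = (4*(-11)² + √(6 + 2*0))*436 = (4*121 + √(6 + 0))*436 = (484 + √6)*436 = 211024 + 436*√6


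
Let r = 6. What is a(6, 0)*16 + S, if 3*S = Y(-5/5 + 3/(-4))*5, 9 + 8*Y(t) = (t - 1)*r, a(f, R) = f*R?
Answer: -85/16 ≈ -5.3125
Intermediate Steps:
a(f, R) = R*f
Y(t) = -15/8 + 3*t/4 (Y(t) = -9/8 + ((t - 1)*6)/8 = -9/8 + ((-1 + t)*6)/8 = -9/8 + (-6 + 6*t)/8 = -9/8 + (-3/4 + 3*t/4) = -15/8 + 3*t/4)
S = -85/16 (S = ((-15/8 + 3*(-5/5 + 3/(-4))/4)*5)/3 = ((-15/8 + 3*(-5*1/5 + 3*(-1/4))/4)*5)/3 = ((-15/8 + 3*(-1 - 3/4)/4)*5)/3 = ((-15/8 + (3/4)*(-7/4))*5)/3 = ((-15/8 - 21/16)*5)/3 = (-51/16*5)/3 = (1/3)*(-255/16) = -85/16 ≈ -5.3125)
a(6, 0)*16 + S = (0*6)*16 - 85/16 = 0*16 - 85/16 = 0 - 85/16 = -85/16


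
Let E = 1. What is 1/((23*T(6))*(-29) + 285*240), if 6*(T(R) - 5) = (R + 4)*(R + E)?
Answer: 3/171850 ≈ 1.7457e-5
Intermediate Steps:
T(R) = 5 + (1 + R)*(4 + R)/6 (T(R) = 5 + ((R + 4)*(R + 1))/6 = 5 + ((4 + R)*(1 + R))/6 = 5 + ((1 + R)*(4 + R))/6 = 5 + (1 + R)*(4 + R)/6)
1/((23*T(6))*(-29) + 285*240) = 1/((23*(17/3 + (⅙)*6² + (⅚)*6))*(-29) + 285*240) = 1/((23*(17/3 + (⅙)*36 + 5))*(-29) + 68400) = 1/((23*(17/3 + 6 + 5))*(-29) + 68400) = 1/((23*(50/3))*(-29) + 68400) = 1/((1150/3)*(-29) + 68400) = 1/(-33350/3 + 68400) = 1/(171850/3) = 3/171850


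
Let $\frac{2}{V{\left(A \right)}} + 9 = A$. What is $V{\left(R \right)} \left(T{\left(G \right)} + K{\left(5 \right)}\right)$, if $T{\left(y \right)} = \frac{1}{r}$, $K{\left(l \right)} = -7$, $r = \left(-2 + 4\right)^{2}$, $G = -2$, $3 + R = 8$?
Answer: $\frac{27}{8} \approx 3.375$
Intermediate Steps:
$R = 5$ ($R = -3 + 8 = 5$)
$V{\left(A \right)} = \frac{2}{-9 + A}$
$r = 4$ ($r = 2^{2} = 4$)
$T{\left(y \right)} = \frac{1}{4}$
$V{\left(R \right)} \left(T{\left(G \right)} + K{\left(5 \right)}\right) = \frac{2}{-9 + 5} \left(\frac{1}{4} - 7\right) = \frac{2}{-4} \left(- \frac{27}{4}\right) = 2 \left(- \frac{1}{4}\right) \left(- \frac{27}{4}\right) = \left(- \frac{1}{2}\right) \left(- \frac{27}{4}\right) = \frac{27}{8}$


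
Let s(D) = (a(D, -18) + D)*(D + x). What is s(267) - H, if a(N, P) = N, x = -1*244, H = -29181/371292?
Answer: 1520079175/123764 ≈ 12282.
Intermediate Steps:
H = -9727/123764 (H = -29181*1/371292 = -9727/123764 ≈ -0.078593)
x = -244
s(D) = 2*D*(-244 + D) (s(D) = (D + D)*(D - 244) = (2*D)*(-244 + D) = 2*D*(-244 + D))
s(267) - H = 2*267*(-244 + 267) - 1*(-9727/123764) = 2*267*23 + 9727/123764 = 12282 + 9727/123764 = 1520079175/123764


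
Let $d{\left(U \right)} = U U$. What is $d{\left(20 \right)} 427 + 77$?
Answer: $170877$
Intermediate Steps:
$d{\left(U \right)} = U^{2}$
$d{\left(20 \right)} 427 + 77 = 20^{2} \cdot 427 + 77 = 400 \cdot 427 + 77 = 170800 + 77 = 170877$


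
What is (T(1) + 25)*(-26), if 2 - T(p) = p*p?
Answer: -676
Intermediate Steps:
T(p) = 2 - p**2 (T(p) = 2 - p*p = 2 - p**2)
(T(1) + 25)*(-26) = ((2 - 1*1**2) + 25)*(-26) = ((2 - 1*1) + 25)*(-26) = ((2 - 1) + 25)*(-26) = (1 + 25)*(-26) = 26*(-26) = -676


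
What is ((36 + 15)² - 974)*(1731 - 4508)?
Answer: -4518179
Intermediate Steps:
((36 + 15)² - 974)*(1731 - 4508) = (51² - 974)*(-2777) = (2601 - 974)*(-2777) = 1627*(-2777) = -4518179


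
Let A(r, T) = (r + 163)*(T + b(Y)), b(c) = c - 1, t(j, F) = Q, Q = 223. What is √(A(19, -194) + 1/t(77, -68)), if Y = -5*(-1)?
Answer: I*√1719628597/223 ≈ 185.96*I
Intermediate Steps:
Y = 5
t(j, F) = 223
b(c) = -1 + c
A(r, T) = (4 + T)*(163 + r) (A(r, T) = (r + 163)*(T + (-1 + 5)) = (163 + r)*(T + 4) = (163 + r)*(4 + T) = (4 + T)*(163 + r))
√(A(19, -194) + 1/t(77, -68)) = √((652 + 4*19 + 163*(-194) - 194*19) + 1/223) = √((652 + 76 - 31622 - 3686) + 1/223) = √(-34580 + 1/223) = √(-7711339/223) = I*√1719628597/223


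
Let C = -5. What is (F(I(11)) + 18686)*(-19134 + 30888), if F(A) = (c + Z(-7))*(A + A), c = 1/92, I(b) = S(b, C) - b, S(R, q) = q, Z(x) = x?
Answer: 5112073188/23 ≈ 2.2226e+8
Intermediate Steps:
I(b) = -5 - b
c = 1/92 ≈ 0.010870
F(A) = -643*A/46 (F(A) = (1/92 - 7)*(A + A) = -643*A/46)
(F(I(11)) + 18686)*(-19134 + 30888) = (-643*(-5 - 1*11)/46 + 18686)*(-19134 + 30888) = (-643*(-5 - 11)/46 + 18686)*11754 = (-643/46*(-16) + 18686)*11754 = (5144/23 + 18686)*11754 = (434922/23)*11754 = 5112073188/23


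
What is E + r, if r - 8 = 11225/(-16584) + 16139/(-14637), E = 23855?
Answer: 643563651267/26971112 ≈ 23861.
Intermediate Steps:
r = 167774507/26971112 (r = 8 + (11225/(-16584) + 16139/(-14637)) = 8 + (11225*(-1/16584) + 16139*(-1/14637)) = 8 + (-11225/16584 - 16139/14637) = 8 - 47994389/26971112 = 167774507/26971112 ≈ 6.2205)
E + r = 23855 + 167774507/26971112 = 643563651267/26971112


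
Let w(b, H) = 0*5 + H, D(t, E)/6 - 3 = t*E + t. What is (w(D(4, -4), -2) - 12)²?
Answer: 196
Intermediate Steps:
D(t, E) = 18 + 6*t + 6*E*t (D(t, E) = 18 + 6*(t*E + t) = 18 + 6*(E*t + t) = 18 + 6*(t + E*t) = 18 + (6*t + 6*E*t) = 18 + 6*t + 6*E*t)
w(b, H) = H (w(b, H) = 0 + H = H)
(w(D(4, -4), -2) - 12)² = (-2 - 12)² = (-14)² = 196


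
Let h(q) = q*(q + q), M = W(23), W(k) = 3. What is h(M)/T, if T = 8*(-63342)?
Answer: -1/28152 ≈ -3.5521e-5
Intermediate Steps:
T = -506736
M = 3
h(q) = 2*q² (h(q) = q*(2*q) = 2*q²)
h(M)/T = (2*3²)/(-506736) = (2*9)*(-1/506736) = 18*(-1/506736) = -1/28152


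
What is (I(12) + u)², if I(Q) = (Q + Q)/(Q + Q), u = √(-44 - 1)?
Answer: -44 + 6*I*√5 ≈ -44.0 + 13.416*I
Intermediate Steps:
u = 3*I*√5 (u = √(-45) = 3*I*√5 ≈ 6.7082*I)
I(Q) = 1 (I(Q) = (2*Q)/((2*Q)) = (2*Q)*(1/(2*Q)) = 1)
(I(12) + u)² = (1 + 3*I*√5)²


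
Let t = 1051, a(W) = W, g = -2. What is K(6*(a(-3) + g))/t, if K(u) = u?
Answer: -30/1051 ≈ -0.028544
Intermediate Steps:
K(6*(a(-3) + g))/t = (6*(-3 - 2))/1051 = (6*(-5))*(1/1051) = -30*1/1051 = -30/1051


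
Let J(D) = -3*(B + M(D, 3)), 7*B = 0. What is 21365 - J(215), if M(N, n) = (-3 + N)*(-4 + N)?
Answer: 155561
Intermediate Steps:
M(N, n) = (-4 + N)*(-3 + N)
B = 0 (B = (⅐)*0 = 0)
J(D) = -36 - 3*D² + 21*D (J(D) = -3*(0 + (12 + D² - 7*D)) = -3*(12 + D² - 7*D) = -36 - 3*D² + 21*D)
21365 - J(215) = 21365 - (-36 - 3*215² + 21*215) = 21365 - (-36 - 3*46225 + 4515) = 21365 - (-36 - 138675 + 4515) = 21365 - 1*(-134196) = 21365 + 134196 = 155561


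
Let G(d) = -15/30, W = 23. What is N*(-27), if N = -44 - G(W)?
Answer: 2349/2 ≈ 1174.5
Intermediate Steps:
G(d) = -½ (G(d) = -15*1/30 = -½)
N = -87/2 (N = -44 - 1*(-½) = -44 + ½ = -87/2 ≈ -43.500)
N*(-27) = -87/2*(-27) = 2349/2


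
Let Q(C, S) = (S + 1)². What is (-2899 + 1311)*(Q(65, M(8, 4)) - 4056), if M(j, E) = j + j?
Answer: 5981996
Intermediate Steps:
M(j, E) = 2*j
Q(C, S) = (1 + S)²
(-2899 + 1311)*(Q(65, M(8, 4)) - 4056) = (-2899 + 1311)*((1 + 2*8)² - 4056) = -1588*((1 + 16)² - 4056) = -1588*(17² - 4056) = -1588*(289 - 4056) = -1588*(-3767) = 5981996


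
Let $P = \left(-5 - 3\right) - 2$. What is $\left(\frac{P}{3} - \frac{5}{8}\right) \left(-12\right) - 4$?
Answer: $\frac{87}{2} \approx 43.5$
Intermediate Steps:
$P = -10$ ($P = -8 - 2 = -10$)
$\left(\frac{P}{3} - \frac{5}{8}\right) \left(-12\right) - 4 = \left(- \frac{10}{3} - \frac{5}{8}\right) \left(-12\right) - 4 = \left(- \frac{95}{24}\right) \left(-12\right) - 4 = \frac{95}{2} - 4 = \frac{87}{2}$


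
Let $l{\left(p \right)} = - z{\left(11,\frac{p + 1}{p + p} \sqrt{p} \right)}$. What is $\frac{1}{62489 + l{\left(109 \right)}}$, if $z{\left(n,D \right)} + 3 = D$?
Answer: $\frac{6811628}{425672253951} + \frac{55 \sqrt{109}}{425672253951} \approx 1.6003 \cdot 10^{-5}$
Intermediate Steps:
$z{\left(n,D \right)} = -3 + D$
$l{\left(p \right)} = 3 - \frac{1 + p}{2 \sqrt{p}}$ ($l{\left(p \right)} = - (-3 + \frac{p + 1}{p + p} \sqrt{p}) = - (-3 + \frac{1 + p}{2 p} \sqrt{p}) = - (-3 + \frac{1 + p}{2 \sqrt{p}}) = 3 - \frac{1 + p}{2 \sqrt{p}}$)
$\frac{1}{62489 + l{\left(109 \right)}} = \frac{1}{62489 + \frac{-1 - 109 + 6 \sqrt{109}}{2 \sqrt{109}}} = \frac{1}{62489 + \frac{\frac{\sqrt{109}}{109} \left(-1 - 109 + 6 \sqrt{109}\right)}{2}} = \frac{1}{62489 + \frac{\frac{\sqrt{109}}{109} \left(-110 + 6 \sqrt{109}\right)}{2}} = \frac{1}{62489 + \frac{\sqrt{109} \left(-110 + 6 \sqrt{109}\right)}{218}}$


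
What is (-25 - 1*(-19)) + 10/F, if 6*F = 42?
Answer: -32/7 ≈ -4.5714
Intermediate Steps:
F = 7 (F = (⅙)*42 = 7)
(-25 - 1*(-19)) + 10/F = (-25 - 1*(-19)) + 10/7 = (-25 + 19) + 10*(⅐) = -6 + 10/7 = -32/7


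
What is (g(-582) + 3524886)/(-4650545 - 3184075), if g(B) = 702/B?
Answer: -22794255/50663876 ≈ -0.44991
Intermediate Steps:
(g(-582) + 3524886)/(-4650545 - 3184075) = (702/(-582) + 3524886)/(-4650545 - 3184075) = (702*(-1/582) + 3524886)/(-7834620) = (-117/97 + 3524886)*(-1/7834620) = (341913825/97)*(-1/7834620) = -22794255/50663876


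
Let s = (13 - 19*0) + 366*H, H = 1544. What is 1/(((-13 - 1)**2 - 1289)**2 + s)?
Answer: 1/1759766 ≈ 5.6826e-7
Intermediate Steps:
s = 565117 (s = (13 - 19*0) + 366*1544 = (13 + 0) + 565104 = 13 + 565104 = 565117)
1/(((-13 - 1)**2 - 1289)**2 + s) = 1/(((-13 - 1)**2 - 1289)**2 + 565117) = 1/(((-14)**2 - 1289)**2 + 565117) = 1/((196 - 1289)**2 + 565117) = 1/((-1093)**2 + 565117) = 1/(1194649 + 565117) = 1/1759766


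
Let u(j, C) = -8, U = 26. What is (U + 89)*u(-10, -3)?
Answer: -920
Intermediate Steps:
(U + 89)*u(-10, -3) = (26 + 89)*(-8) = 115*(-8) = -920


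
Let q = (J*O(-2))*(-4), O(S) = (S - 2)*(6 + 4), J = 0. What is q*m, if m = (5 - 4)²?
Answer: 0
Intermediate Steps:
m = 1 (m = 1² = 1)
O(S) = -20 + 10*S (O(S) = (-2 + S)*10 = -20 + 10*S)
q = 0 (q = (0*(-20 + 10*(-2)))*(-4) = (0*(-20 - 20))*(-4) = (0*(-40))*(-4) = 0*(-4) = 0)
q*m = 0*1 = 0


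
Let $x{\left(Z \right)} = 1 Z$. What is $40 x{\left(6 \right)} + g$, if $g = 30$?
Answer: $270$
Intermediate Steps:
$x{\left(Z \right)} = Z$
$40 x{\left(6 \right)} + g = 40 \cdot 6 + 30 = 240 + 30 = 270$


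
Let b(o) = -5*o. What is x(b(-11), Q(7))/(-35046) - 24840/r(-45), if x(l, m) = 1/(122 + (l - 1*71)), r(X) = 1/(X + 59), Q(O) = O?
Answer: -1291885277761/3714876 ≈ -3.4776e+5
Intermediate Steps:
r(X) = 1/(59 + X)
x(l, m) = 1/(51 + l) (x(l, m) = 1/(122 + (l - 71)) = 1/(122 + (-71 + l)) = 1/(51 + l))
x(b(-11), Q(7))/(-35046) - 24840/r(-45) = 1/((51 - 5*(-11))*(-35046)) - 24840/(1/(59 - 45)) = -1/35046/(51 + 55) - 24840/(1/14) = -1/35046/106 - 24840/1/14 = (1/106)*(-1/35046) - 24840*14 = -1/3714876 - 347760 = -1291885277761/3714876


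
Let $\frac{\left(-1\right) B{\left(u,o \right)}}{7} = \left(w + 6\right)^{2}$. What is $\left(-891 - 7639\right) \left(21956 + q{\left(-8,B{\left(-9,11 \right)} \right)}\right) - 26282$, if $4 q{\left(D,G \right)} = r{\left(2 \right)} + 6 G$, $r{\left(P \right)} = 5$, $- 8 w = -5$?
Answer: $- \frac{11736995883}{64} \approx -1.8339 \cdot 10^{8}$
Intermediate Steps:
$w = \frac{5}{8}$ ($w = \left(- \frac{1}{8}\right) \left(-5\right) = \frac{5}{8} \approx 0.625$)
$B{\left(u,o \right)} = - \frac{19663}{64}$ ($B{\left(u,o \right)} = - 7 \left(\frac{5}{8} + 6\right)^{2} = - 7 \left(\frac{53}{8}\right)^{2} = \left(-7\right) \frac{2809}{64} = - \frac{19663}{64}$)
$q{\left(D,G \right)} = \frac{5}{4} + \frac{3 G}{2}$ ($q{\left(D,G \right)} = \frac{5 + 6 G}{4} = \frac{5}{4} + \frac{3 G}{2}$)
$\left(-891 - 7639\right) \left(21956 + q{\left(-8,B{\left(-9,11 \right)} \right)}\right) - 26282 = \left(-891 - 7639\right) \left(21956 + \left(\frac{5}{4} + \frac{3}{2} \left(- \frac{19663}{64}\right)\right)\right) - 26282 = - 8530 \left(21956 + \left(\frac{5}{4} - \frac{58989}{128}\right)\right) - 26282 = - 8530 \left(21956 - \frac{58829}{128}\right) - 26282 = \left(-8530\right) \frac{2751539}{128} - 26282 = - \frac{11735313835}{64} - 26282 = - \frac{11736995883}{64}$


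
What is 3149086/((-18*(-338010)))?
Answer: 1574543/3042090 ≈ 0.51759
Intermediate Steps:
3149086/((-18*(-338010))) = 3149086/6084180 = 3149086*(1/6084180) = 1574543/3042090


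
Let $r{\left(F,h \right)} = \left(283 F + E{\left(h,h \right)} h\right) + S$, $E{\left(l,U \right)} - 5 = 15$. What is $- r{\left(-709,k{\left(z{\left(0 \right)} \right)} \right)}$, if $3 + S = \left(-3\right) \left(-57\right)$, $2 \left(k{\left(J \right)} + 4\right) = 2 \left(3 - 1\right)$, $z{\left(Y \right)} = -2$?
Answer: $200519$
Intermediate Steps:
$E{\left(l,U \right)} = 20$ ($E{\left(l,U \right)} = 5 + 15 = 20$)
$k{\left(J \right)} = -2$ ($k{\left(J \right)} = -4 + \frac{2 \left(3 - 1\right)}{2} = -4 + \frac{2 \cdot 2}{2} = -4 + \frac{1}{2} \cdot 4 = -4 + 2 = -2$)
$S = 168$ ($S = -3 - -171 = -3 + 171 = 168$)
$r{\left(F,h \right)} = 168 + 20 h + 283 F$ ($r{\left(F,h \right)} = \left(283 F + 20 h\right) + 168 = \left(20 h + 283 F\right) + 168 = 168 + 20 h + 283 F$)
$- r{\left(-709,k{\left(z{\left(0 \right)} \right)} \right)} = - (168 + 20 \left(-2\right) + 283 \left(-709\right)) = - (168 - 40 - 200647) = \left(-1\right) \left(-200519\right) = 200519$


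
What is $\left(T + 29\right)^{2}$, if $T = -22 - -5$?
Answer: $144$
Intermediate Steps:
$T = -17$ ($T = -22 + 5 = -17$)
$\left(T + 29\right)^{2} = \left(-17 + 29\right)^{2} = 12^{2} = 144$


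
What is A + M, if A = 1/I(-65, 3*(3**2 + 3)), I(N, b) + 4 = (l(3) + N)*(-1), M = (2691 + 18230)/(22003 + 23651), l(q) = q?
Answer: 314768/661983 ≈ 0.47549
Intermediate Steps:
M = 20921/45654 ≈ 0.45825
I(N, b) = -7 - N (I(N, b) = -4 + (3 + N)*(-1) = -4 + (-3 - N) = -7 - N)
A = 1/58 (A = 1/(-7 - 1*(-65)) = 1/(-7 + 65) = 1/58 ≈ 0.017241)
A + M = 1/58 + 20921/45654 = 314768/661983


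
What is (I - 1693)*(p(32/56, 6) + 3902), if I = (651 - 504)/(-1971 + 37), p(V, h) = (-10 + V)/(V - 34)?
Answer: -498329031301/75426 ≈ -6.6069e+6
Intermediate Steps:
p(V, h) = (-10 + V)/(-34 + V)
I = -147/1934 (I = 147/(-1934) = 147*(-1/1934) = -147/1934 ≈ -0.076008)
(I - 1693)*(p(32/56, 6) + 3902) = (-147/1934 - 1693)*((-10 + 32/56)/(-34 + 32/56) + 3902) = -3274409*((-10 + 32*(1/56))/(-34 + 32*(1/56)) + 3902)/1934 = -3274409*((-10 + 4/7)/(-34 + 4/7) + 3902)/1934 = -3274409*(-66/7/(-234/7) + 3902)/1934 = -3274409*(-7/234*(-66/7) + 3902)/1934 = -3274409*(11/39 + 3902)/1934 = -3274409/1934*152189/39 = -498329031301/75426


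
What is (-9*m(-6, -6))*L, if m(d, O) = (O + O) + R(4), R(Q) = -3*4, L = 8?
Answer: 1728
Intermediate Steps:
R(Q) = -12
m(d, O) = -12 + 2*O (m(d, O) = (O + O) - 12 = 2*O - 12 = -12 + 2*O)
(-9*m(-6, -6))*L = -9*(-12 + 2*(-6))*8 = -9*(-12 - 12)*8 = -9*(-24)*8 = 216*8 = 1728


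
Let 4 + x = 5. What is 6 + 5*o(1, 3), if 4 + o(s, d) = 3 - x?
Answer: -4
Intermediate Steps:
x = 1 (x = -4 + 5 = 1)
o(s, d) = -2 (o(s, d) = -4 + (3 - 1*1) = -4 + (3 - 1) = -4 + 2 = -2)
6 + 5*o(1, 3) = 6 + 5*(-2) = 6 - 10 = -4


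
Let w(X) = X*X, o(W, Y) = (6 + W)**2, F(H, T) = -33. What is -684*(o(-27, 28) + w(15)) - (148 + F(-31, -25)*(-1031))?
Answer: -489715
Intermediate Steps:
w(X) = X**2
-684*(o(-27, 28) + w(15)) - (148 + F(-31, -25)*(-1031)) = -684*((6 - 27)**2 + 15**2) - (148 - 33*(-1031)) = -684*((-21)**2 + 225) - (148 + 34023) = -684*(441 + 225) - 1*34171 = -684*666 - 34171 = -455544 - 34171 = -489715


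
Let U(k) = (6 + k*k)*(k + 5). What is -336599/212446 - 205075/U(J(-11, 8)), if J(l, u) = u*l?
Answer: -1729499433/1366558895 ≈ -1.2656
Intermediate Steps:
J(l, u) = l*u
U(k) = (5 + k)*(6 + k**2) (U(k) = (6 + k**2)*(5 + k) = (5 + k)*(6 + k**2))
-336599/212446 - 205075/U(J(-11, 8)) = -336599/212446 - 205075/(30 + (-11*8)**3 + 5*(-11*8)**2 + 6*(-11*8)) = -336599*1/212446 - 205075/(30 + (-88)**3 + 5*(-88)**2 + 6*(-88)) = -336599/212446 - 205075/(30 - 681472 + 5*7744 - 528) = -336599/212446 - 205075/(30 - 681472 + 38720 - 528) = -336599/212446 - 205075/(-643250) = -336599/212446 - 205075*(-1/643250) = -336599/212446 + 8203/25730 = -1729499433/1366558895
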